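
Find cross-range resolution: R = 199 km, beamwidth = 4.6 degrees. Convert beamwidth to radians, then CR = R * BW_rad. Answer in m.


BW_rad = 0.080285146
CR = 199000 * 0.080285146 = 15976.7 m

15976.7 m


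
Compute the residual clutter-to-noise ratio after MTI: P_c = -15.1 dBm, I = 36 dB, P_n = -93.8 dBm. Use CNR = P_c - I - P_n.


CNR = -15.1 - 36 - (-93.8) = 42.7 dB

42.7 dB


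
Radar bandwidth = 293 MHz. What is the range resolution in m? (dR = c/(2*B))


dR = 3e8 / (2 * 293000000.0) = 0.51 m

0.51 m


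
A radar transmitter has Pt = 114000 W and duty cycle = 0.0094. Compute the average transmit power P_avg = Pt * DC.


P_avg = 114000 * 0.0094 = 1071.6 W

1071.6 W


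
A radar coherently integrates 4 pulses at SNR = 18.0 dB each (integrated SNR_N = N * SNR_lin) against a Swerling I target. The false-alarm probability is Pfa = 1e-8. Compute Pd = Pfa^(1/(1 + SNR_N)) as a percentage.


SNR_lin = 10^(18.0/10) = 63.09573
SNR_N = 4 * 63.09573 = 252.38292
1/(1 + SNR_N) = 1/253.38292 = 0.0039466
Pd = (1e-8)^0.0039466 = 0.92988
Pd = 93.0%

93.0%


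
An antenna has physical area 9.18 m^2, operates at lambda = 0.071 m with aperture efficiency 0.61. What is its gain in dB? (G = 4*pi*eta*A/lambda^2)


G_linear = 4*pi*0.61*9.18/0.071^2 = 13959.37
G_dB = 10*log10(13959.37) = 41.4 dB

41.4 dB


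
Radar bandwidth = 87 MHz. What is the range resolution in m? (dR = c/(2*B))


dR = 3e8 / (2 * 87000000.0) = 1.72 m

1.72 m


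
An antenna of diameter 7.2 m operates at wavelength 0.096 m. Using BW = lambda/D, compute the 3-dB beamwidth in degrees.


BW_rad = 0.096 / 7.2 = 0.013333
BW_deg = 0.76 degrees

0.76 degrees


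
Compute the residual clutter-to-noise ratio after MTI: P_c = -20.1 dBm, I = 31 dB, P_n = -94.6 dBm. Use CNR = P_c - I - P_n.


CNR = -20.1 - 31 - (-94.6) = 43.5 dB

43.5 dB


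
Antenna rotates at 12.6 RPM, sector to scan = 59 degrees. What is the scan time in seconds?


t = 59 / (12.6 * 360) * 60 = 0.78 s

0.78 s


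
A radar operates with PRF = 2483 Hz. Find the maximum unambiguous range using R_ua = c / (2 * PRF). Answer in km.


R_ua = 3e8 / (2 * 2483) = 60410.8 m = 60.4 km

60.4 km


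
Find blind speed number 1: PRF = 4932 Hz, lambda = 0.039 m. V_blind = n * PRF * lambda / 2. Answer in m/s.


V_blind = 1 * 4932 * 0.039 / 2 = 96.2 m/s

96.2 m/s


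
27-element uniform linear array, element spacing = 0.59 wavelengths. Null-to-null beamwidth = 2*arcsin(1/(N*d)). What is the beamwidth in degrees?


1/(N*d) = 1/(27*0.59) = 0.062775
BW = 2*arcsin(0.062775) = 7.2 degrees

7.2 degrees


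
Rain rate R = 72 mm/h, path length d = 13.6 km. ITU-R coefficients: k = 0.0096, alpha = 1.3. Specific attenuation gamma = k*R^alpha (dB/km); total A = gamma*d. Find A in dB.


gamma = 0.0096 * 72^1.3 = 2.493466 dB/km
A = 2.493466 * 13.6 = 33.91 dB

33.91 dB


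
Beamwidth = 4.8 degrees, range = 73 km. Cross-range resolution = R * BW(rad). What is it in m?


BW_rad = 0.083775804
CR = 73000 * 0.083775804 = 6115.6 m

6115.6 m


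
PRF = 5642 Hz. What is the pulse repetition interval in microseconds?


PRI = 1/5642 = 0.0001772421 s = 177.2 us

177.2 us


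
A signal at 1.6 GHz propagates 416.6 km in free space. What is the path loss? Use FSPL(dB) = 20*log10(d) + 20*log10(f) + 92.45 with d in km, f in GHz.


20*log10(416.6) = 52.39
20*log10(1.6) = 4.08
FSPL = 148.9 dB

148.9 dB


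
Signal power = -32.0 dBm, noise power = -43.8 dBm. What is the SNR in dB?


SNR = -32.0 - (-43.8) = 11.8 dB

11.8 dB


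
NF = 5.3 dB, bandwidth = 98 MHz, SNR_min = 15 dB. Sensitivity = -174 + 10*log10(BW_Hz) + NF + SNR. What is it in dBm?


10*log10(98000000.0) = 79.91
S = -174 + 79.91 + 5.3 + 15 = -73.8 dBm

-73.8 dBm


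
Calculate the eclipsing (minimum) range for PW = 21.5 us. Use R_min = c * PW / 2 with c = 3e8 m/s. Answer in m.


R_min = 3e8 * 21.5e-6 / 2 = 3225.0 m

3225.0 m


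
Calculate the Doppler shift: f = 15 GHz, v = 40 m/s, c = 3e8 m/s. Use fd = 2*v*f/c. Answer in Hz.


fd = 2 * 40 * 15000000000.0 / 3e8 = 4000.0 Hz

4000.0 Hz


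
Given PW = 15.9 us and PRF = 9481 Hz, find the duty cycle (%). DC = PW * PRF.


DC = 15.9e-6 * 9481 * 100 = 15.07%

15.07%


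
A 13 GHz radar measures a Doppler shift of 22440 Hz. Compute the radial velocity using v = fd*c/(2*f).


v = 22440 * 3e8 / (2 * 13000000000.0) = 258.9 m/s

258.9 m/s


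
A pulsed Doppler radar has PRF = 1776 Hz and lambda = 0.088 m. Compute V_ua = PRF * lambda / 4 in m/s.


V_ua = 1776 * 0.088 / 4 = 39.1 m/s

39.1 m/s


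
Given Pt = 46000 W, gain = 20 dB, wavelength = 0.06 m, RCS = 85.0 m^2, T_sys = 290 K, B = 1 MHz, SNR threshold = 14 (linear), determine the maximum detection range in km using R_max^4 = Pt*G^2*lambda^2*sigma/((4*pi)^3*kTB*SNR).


G_lin = 10^(20/10) = 100.0
R^4 = 46000 * 100.0^2 * 0.06^2 * 85.0 / ((4*pi)^3 * 1.38e-23 * 290 * 1000000.0 * 14)
R^4 = 1.26603e18 m^4
R_max = (1.26603e18)^(1/4) = 33543.7 m = 33.5 km

33.5 km


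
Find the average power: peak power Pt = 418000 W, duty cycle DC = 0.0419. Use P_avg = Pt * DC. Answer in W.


P_avg = 418000 * 0.0419 = 17514.2 W

17514.2 W


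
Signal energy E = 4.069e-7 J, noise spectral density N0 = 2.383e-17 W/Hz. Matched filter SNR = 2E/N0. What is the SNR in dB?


SNR_lin = 2 * 4.069e-7 / 2.383e-17 = 3.415e10
SNR_dB = 10*log10(3.415e10) = 105.3 dB

105.3 dB


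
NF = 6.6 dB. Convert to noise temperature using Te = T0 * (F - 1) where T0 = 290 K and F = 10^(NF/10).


NF_lin = 10^(6.6/10) = 4.570882
Te = 290 * (4.570882 - 1) = 1035.6 K

1035.6 K


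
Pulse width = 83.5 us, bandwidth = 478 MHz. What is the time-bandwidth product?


TBP = 83.5 * 478 = 39913.0

39913.0


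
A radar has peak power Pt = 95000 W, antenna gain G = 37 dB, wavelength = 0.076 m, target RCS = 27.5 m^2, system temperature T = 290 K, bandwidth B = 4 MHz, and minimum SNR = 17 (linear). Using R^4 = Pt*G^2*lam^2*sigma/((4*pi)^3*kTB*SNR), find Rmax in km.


G_lin = 10^(37/10) = 5011.872336
R^4 = 95000 * 5011.872336^2 * 0.076^2 * 27.5 / ((4*pi)^3 * 1.38e-23 * 290 * 4000000.0 * 17)
R^4 = 7.01888e20 m^4
R_max = (7.01888e20)^(1/4) = 162767.2 m = 162.8 km

162.8 km


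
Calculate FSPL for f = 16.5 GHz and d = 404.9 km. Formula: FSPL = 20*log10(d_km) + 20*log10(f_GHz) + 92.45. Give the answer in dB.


20*log10(404.9) = 52.15
20*log10(16.5) = 24.35
FSPL = 168.9 dB

168.9 dB


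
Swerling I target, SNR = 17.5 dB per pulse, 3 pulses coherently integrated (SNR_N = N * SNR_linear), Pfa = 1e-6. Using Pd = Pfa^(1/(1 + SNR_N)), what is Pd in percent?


SNR_lin = 10^(17.5/10) = 56.23413
SNR_N = 3 * 56.23413 = 168.70239
1/(1 + SNR_N) = 1/169.70239 = 0.0058927
Pd = (1e-6)^0.0058927 = 0.92182
Pd = 92.2%

92.2%


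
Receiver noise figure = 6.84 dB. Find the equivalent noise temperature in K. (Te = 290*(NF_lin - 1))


NF_lin = 10^(6.84/10) = 4.830588
Te = 290 * (4.830588 - 1) = 1110.9 K

1110.9 K


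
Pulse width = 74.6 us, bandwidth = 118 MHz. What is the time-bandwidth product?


TBP = 74.6 * 118 = 8802.8

8802.8


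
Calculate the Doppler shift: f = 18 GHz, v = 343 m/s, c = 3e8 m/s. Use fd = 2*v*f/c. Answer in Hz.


fd = 2 * 343 * 18000000000.0 / 3e8 = 41160.0 Hz

41160.0 Hz


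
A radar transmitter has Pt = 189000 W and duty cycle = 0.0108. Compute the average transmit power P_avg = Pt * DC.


P_avg = 189000 * 0.0108 = 2041.2 W

2041.2 W


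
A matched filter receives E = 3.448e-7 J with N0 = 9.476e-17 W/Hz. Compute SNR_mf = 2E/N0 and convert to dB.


SNR_lin = 2 * 3.448e-7 / 9.476e-17 = 7.277e9
SNR_dB = 10*log10(7.277e9) = 98.6 dB

98.6 dB


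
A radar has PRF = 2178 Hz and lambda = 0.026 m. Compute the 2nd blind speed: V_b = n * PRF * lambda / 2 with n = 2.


V_blind = 2 * 2178 * 0.026 / 2 = 56.6 m/s

56.6 m/s


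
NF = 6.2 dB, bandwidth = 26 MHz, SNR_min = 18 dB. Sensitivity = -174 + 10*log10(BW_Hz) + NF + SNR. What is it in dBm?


10*log10(26000000.0) = 74.15
S = -174 + 74.15 + 6.2 + 18 = -75.7 dBm

-75.7 dBm


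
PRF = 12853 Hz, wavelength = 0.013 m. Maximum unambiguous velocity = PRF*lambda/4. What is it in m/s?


V_ua = 12853 * 0.013 / 4 = 41.8 m/s

41.8 m/s


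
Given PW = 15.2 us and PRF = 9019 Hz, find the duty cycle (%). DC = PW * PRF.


DC = 15.2e-6 * 9019 * 100 = 13.71%

13.71%


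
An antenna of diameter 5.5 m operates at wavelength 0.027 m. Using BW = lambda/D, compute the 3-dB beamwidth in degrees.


BW_rad = 0.027 / 5.5 = 0.004909
BW_deg = 0.28 degrees

0.28 degrees


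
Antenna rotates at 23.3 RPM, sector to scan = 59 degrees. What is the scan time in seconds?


t = 59 / (23.3 * 360) * 60 = 0.42 s

0.42 s


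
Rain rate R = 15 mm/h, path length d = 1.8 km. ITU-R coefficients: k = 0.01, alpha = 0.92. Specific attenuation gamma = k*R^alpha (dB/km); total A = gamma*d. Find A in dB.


gamma = 0.01 * 15^0.92 = 0.120782 dB/km
A = 0.120782 * 1.8 = 0.22 dB

0.22 dB


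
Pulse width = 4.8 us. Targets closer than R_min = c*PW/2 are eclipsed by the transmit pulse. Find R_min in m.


R_min = 3e8 * 4.8e-6 / 2 = 720.0 m

720.0 m


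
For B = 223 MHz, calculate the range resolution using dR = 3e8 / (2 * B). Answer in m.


dR = 3e8 / (2 * 223000000.0) = 0.67 m

0.67 m


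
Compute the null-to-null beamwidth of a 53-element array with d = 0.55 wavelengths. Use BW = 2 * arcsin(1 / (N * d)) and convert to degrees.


1/(N*d) = 1/(53*0.55) = 0.034305
BW = 2*arcsin(0.034305) = 3.9 degrees

3.9 degrees


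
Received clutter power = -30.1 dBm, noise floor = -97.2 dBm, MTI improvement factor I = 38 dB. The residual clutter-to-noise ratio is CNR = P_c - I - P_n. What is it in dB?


CNR = -30.1 - 38 - (-97.2) = 29.1 dB

29.1 dB


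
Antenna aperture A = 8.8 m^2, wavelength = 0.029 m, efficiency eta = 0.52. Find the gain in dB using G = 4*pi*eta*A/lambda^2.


G_linear = 4*pi*0.52*8.8/0.029^2 = 68375.4
G_dB = 10*log10(68375.4) = 48.3 dB

48.3 dB


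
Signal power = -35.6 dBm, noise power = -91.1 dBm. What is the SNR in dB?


SNR = -35.6 - (-91.1) = 55.5 dB

55.5 dB


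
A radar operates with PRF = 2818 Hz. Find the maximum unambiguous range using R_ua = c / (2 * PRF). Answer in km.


R_ua = 3e8 / (2 * 2818) = 53229.2 m = 53.2 km

53.2 km


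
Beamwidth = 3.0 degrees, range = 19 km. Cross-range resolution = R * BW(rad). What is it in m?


BW_rad = 0.052359878
CR = 19000 * 0.052359878 = 994.8 m

994.8 m


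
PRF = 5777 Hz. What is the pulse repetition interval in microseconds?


PRI = 1/5777 = 0.0001731002 s = 173.1 us

173.1 us


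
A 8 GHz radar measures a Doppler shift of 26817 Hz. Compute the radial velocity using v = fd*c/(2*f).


v = 26817 * 3e8 / (2 * 8000000000.0) = 502.8 m/s

502.8 m/s


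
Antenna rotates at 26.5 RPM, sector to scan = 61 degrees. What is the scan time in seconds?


t = 61 / (26.5 * 360) * 60 = 0.38 s

0.38 s


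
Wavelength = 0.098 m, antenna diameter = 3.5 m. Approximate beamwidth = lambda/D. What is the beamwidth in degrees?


BW_rad = 0.098 / 3.5 = 0.028
BW_deg = 1.6 degrees

1.6 degrees


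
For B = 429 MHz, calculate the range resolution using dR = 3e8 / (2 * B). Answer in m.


dR = 3e8 / (2 * 429000000.0) = 0.35 m

0.35 m


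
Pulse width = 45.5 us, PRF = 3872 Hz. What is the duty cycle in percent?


DC = 45.5e-6 * 3872 * 100 = 17.62%

17.62%


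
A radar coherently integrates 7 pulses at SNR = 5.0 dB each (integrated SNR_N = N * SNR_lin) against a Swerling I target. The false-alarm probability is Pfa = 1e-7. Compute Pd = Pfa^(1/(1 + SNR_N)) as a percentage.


SNR_lin = 10^(5.0/10) = 3.16228
SNR_N = 7 * 3.16228 = 22.13596
1/(1 + SNR_N) = 1/23.13596 = 0.0432228
Pd = (1e-7)^0.0432228 = 0.49824
Pd = 49.8%

49.8%


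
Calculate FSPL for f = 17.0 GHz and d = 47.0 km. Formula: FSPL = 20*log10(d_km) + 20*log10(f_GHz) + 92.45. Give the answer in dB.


20*log10(47.0) = 33.44
20*log10(17.0) = 24.61
FSPL = 150.5 dB

150.5 dB


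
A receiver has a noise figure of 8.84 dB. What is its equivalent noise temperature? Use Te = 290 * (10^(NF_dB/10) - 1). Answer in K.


NF_lin = 10^(8.84/10) = 7.655966
Te = 290 * (7.655966 - 1) = 1930.2 K

1930.2 K


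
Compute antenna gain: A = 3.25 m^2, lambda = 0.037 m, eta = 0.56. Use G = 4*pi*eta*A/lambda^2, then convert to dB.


G_linear = 4*pi*0.56*3.25/0.037^2 = 16706.2
G_dB = 10*log10(16706.2) = 42.2 dB

42.2 dB


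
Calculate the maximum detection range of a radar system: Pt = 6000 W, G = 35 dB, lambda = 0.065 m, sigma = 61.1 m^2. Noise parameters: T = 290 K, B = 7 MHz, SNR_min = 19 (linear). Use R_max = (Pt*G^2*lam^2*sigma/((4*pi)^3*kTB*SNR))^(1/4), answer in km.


G_lin = 10^(35/10) = 3162.27766
R^4 = 6000 * 3162.27766^2 * 0.065^2 * 61.1 / ((4*pi)^3 * 1.38e-23 * 290 * 7000000.0 * 19)
R^4 = 1.46643e19 m^4
R_max = (1.46643e19)^(1/4) = 61882.1 m = 61.9 km

61.9 km


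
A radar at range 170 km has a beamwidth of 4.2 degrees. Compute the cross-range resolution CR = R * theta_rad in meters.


BW_rad = 0.073303829
CR = 170000 * 0.073303829 = 12461.7 m

12461.7 m


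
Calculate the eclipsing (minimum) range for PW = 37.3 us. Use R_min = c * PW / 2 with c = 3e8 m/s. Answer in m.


R_min = 3e8 * 37.3e-6 / 2 = 5595.0 m

5595.0 m


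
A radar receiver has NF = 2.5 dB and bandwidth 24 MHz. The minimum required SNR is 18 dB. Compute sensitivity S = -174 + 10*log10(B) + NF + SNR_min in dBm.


10*log10(24000000.0) = 73.8
S = -174 + 73.8 + 2.5 + 18 = -79.7 dBm

-79.7 dBm


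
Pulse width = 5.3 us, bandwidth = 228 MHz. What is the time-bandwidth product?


TBP = 5.3 * 228 = 1208.4

1208.4


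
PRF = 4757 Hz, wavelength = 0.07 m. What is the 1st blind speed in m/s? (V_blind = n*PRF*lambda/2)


V_blind = 1 * 4757 * 0.07 / 2 = 166.5 m/s

166.5 m/s


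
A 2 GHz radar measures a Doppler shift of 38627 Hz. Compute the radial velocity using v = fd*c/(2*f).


v = 38627 * 3e8 / (2 * 2000000000.0) = 2897.0 m/s

2897.0 m/s


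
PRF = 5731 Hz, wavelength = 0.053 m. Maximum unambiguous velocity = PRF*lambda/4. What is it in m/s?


V_ua = 5731 * 0.053 / 4 = 75.9 m/s

75.9 m/s


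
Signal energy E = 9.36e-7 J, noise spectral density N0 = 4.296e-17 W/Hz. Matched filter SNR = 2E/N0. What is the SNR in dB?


SNR_lin = 2 * 9.36e-7 / 4.296e-17 = 4.358e10
SNR_dB = 10*log10(4.358e10) = 106.4 dB

106.4 dB


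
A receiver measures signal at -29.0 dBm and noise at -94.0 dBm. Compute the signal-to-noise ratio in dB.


SNR = -29.0 - (-94.0) = 65.0 dB

65.0 dB


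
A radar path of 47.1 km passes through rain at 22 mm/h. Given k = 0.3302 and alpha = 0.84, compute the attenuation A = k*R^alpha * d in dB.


gamma = 0.3302 * 22^0.84 = 4.430086 dB/km
A = 4.430086 * 47.1 = 208.66 dB

208.66 dB


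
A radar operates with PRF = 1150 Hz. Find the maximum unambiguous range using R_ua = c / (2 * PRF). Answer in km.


R_ua = 3e8 / (2 * 1150) = 130434.8 m = 130.4 km

130.4 km


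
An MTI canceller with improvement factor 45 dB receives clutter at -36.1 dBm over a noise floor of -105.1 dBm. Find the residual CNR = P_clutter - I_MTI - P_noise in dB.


CNR = -36.1 - 45 - (-105.1) = 24.0 dB

24.0 dB


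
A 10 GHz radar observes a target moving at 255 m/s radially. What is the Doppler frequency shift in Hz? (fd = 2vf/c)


fd = 2 * 255 * 10000000000.0 / 3e8 = 17000.0 Hz

17000.0 Hz


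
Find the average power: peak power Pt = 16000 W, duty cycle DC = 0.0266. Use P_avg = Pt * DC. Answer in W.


P_avg = 16000 * 0.0266 = 425.6 W

425.6 W


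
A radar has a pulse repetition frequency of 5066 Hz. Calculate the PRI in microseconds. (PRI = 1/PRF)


PRI = 1/5066 = 0.0001973944 s = 197.4 us

197.4 us


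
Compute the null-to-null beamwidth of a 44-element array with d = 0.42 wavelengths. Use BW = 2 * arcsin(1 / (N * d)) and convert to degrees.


1/(N*d) = 1/(44*0.42) = 0.054113
BW = 2*arcsin(0.054113) = 6.2 degrees

6.2 degrees


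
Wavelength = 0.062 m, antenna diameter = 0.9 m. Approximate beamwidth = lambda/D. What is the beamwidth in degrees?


BW_rad = 0.062 / 0.9 = 0.068889
BW_deg = 3.95 degrees

3.95 degrees


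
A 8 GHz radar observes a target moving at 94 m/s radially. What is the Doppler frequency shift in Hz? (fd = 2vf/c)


fd = 2 * 94 * 8000000000.0 / 3e8 = 5013.3 Hz

5013.3 Hz


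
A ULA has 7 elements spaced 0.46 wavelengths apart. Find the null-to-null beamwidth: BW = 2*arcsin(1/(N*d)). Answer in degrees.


1/(N*d) = 1/(7*0.46) = 0.310559
BW = 2*arcsin(0.310559) = 36.2 degrees

36.2 degrees


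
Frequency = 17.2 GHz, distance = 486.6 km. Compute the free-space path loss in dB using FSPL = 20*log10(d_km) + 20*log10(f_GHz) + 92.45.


20*log10(486.6) = 53.74
20*log10(17.2) = 24.71
FSPL = 170.9 dB

170.9 dB


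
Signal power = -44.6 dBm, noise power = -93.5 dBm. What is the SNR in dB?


SNR = -44.6 - (-93.5) = 48.9 dB

48.9 dB


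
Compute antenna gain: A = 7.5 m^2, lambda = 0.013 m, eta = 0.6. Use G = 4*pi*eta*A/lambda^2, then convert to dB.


G_linear = 4*pi*0.6*7.5/0.013^2 = 334607.5
G_dB = 10*log10(334607.5) = 55.2 dB

55.2 dB


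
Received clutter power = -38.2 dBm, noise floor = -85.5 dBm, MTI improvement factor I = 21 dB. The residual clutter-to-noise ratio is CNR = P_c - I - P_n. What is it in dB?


CNR = -38.2 - 21 - (-85.5) = 26.3 dB

26.3 dB


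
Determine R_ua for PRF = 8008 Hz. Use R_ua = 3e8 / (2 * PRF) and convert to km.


R_ua = 3e8 / (2 * 8008) = 18731.3 m = 18.7 km

18.7 km


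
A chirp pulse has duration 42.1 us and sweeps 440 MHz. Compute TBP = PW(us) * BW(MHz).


TBP = 42.1 * 440 = 18524.0

18524.0


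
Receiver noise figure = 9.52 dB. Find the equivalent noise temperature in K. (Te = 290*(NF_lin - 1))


NF_lin = 10^(9.52/10) = 8.953648
Te = 290 * (8.953648 - 1) = 2306.6 K

2306.6 K


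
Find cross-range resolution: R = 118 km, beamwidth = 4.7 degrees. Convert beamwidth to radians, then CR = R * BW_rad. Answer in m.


BW_rad = 0.082030475
CR = 118000 * 0.082030475 = 9679.6 m

9679.6 m


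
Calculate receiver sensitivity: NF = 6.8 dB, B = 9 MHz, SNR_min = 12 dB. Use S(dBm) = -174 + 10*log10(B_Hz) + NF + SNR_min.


10*log10(9000000.0) = 69.54
S = -174 + 69.54 + 6.8 + 12 = -85.7 dBm

-85.7 dBm


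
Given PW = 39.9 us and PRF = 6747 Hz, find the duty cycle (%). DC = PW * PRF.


DC = 39.9e-6 * 6747 * 100 = 26.92%

26.92%


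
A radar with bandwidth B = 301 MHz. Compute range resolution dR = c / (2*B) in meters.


dR = 3e8 / (2 * 301000000.0) = 0.5 m

0.5 m


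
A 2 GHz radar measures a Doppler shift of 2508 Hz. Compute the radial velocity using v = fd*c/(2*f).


v = 2508 * 3e8 / (2 * 2000000000.0) = 188.1 m/s

188.1 m/s


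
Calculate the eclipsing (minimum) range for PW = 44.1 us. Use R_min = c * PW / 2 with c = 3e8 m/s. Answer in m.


R_min = 3e8 * 44.1e-6 / 2 = 6615.0 m

6615.0 m


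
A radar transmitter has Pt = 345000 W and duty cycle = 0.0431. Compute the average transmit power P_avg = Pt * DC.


P_avg = 345000 * 0.0431 = 14869.5 W

14869.5 W


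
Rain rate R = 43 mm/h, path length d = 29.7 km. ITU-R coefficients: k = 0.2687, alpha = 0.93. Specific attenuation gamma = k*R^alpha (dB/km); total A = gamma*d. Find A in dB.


gamma = 0.2687 * 43^0.93 = 8.879599 dB/km
A = 8.879599 * 29.7 = 263.72 dB

263.72 dB


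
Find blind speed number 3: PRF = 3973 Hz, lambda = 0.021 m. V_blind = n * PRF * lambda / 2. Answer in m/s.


V_blind = 3 * 3973 * 0.021 / 2 = 125.1 m/s

125.1 m/s


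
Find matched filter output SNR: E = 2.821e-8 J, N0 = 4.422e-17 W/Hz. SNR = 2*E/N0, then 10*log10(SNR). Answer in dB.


SNR_lin = 2 * 2.821e-8 / 4.422e-17 = 1.276e9
SNR_dB = 10*log10(1.276e9) = 91.1 dB

91.1 dB


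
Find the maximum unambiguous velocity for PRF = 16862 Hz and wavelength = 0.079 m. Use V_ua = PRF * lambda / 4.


V_ua = 16862 * 0.079 / 4 = 333.0 m/s

333.0 m/s


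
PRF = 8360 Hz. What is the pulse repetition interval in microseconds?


PRI = 1/8360 = 0.0001196172 s = 119.6 us

119.6 us


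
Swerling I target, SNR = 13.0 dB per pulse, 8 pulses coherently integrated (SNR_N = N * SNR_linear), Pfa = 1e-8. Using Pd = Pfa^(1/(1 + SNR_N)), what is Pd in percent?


SNR_lin = 10^(13.0/10) = 19.95262
SNR_N = 8 * 19.95262 = 159.62096
1/(1 + SNR_N) = 1/160.62096 = 0.0062258
Pd = (1e-8)^0.0062258 = 0.89165
Pd = 89.2%

89.2%


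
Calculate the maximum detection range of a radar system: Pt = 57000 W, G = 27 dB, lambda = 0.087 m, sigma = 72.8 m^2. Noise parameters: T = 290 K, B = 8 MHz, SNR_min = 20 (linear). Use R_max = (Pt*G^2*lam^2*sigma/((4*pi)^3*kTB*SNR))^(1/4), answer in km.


G_lin = 10^(27/10) = 501.187234
R^4 = 57000 * 501.187234^2 * 0.087^2 * 72.8 / ((4*pi)^3 * 1.38e-23 * 290 * 8000000.0 * 20)
R^4 = 6.20895e18 m^4
R_max = (6.20895e18)^(1/4) = 49917.7 m = 49.9 km

49.9 km


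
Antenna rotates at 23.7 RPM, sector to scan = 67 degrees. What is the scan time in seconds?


t = 67 / (23.7 * 360) * 60 = 0.47 s

0.47 s


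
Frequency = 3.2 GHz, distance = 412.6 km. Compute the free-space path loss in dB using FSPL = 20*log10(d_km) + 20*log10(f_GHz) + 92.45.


20*log10(412.6) = 52.31
20*log10(3.2) = 10.1
FSPL = 154.9 dB

154.9 dB


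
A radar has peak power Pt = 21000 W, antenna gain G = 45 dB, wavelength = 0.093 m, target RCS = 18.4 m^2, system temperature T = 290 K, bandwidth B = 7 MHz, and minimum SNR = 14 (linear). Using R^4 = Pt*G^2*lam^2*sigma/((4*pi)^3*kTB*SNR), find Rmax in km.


G_lin = 10^(45/10) = 31622.776602
R^4 = 21000 * 31622.776602^2 * 0.093^2 * 18.4 / ((4*pi)^3 * 1.38e-23 * 290 * 7000000.0 * 14)
R^4 = 4.29408e21 m^4
R_max = (4.29408e21)^(1/4) = 255986.8 m = 256.0 km

256.0 km


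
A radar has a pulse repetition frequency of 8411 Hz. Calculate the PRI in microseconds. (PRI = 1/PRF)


PRI = 1/8411 = 0.0001188919 s = 118.9 us

118.9 us


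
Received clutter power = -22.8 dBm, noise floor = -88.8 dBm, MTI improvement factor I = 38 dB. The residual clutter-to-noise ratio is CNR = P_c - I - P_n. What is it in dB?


CNR = -22.8 - 38 - (-88.8) = 28.0 dB

28.0 dB


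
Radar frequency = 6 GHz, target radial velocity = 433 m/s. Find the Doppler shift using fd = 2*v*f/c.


fd = 2 * 433 * 6000000000.0 / 3e8 = 17320.0 Hz

17320.0 Hz


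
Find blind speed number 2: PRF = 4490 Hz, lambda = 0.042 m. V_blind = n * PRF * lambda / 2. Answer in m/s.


V_blind = 2 * 4490 * 0.042 / 2 = 188.6 m/s

188.6 m/s


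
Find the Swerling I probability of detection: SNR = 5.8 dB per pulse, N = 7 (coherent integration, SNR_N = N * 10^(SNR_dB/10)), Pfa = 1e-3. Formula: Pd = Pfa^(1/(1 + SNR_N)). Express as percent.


SNR_lin = 10^(5.8/10) = 3.80189
SNR_N = 7 * 3.80189 = 26.61323
1/(1 + SNR_N) = 1/27.61323 = 0.0362145
Pd = (1e-3)^0.0362145 = 0.77868
Pd = 77.9%

77.9%


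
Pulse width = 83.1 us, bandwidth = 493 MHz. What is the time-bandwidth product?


TBP = 83.1 * 493 = 40968.3

40968.3


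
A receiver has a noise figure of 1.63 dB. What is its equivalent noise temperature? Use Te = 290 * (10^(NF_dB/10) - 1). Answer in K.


NF_lin = 10^(1.63/10) = 1.455459
Te = 290 * (1.455459 - 1) = 132.1 K

132.1 K


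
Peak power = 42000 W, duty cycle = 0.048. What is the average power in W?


P_avg = 42000 * 0.048 = 2016.0 W

2016.0 W


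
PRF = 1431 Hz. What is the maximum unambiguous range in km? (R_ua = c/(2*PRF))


R_ua = 3e8 / (2 * 1431) = 104821.8 m = 104.8 km

104.8 km


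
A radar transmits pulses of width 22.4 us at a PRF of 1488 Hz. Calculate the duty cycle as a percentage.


DC = 22.4e-6 * 1488 * 100 = 3.33%

3.33%


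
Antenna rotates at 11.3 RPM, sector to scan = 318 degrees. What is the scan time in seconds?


t = 318 / (11.3 * 360) * 60 = 4.69 s

4.69 s


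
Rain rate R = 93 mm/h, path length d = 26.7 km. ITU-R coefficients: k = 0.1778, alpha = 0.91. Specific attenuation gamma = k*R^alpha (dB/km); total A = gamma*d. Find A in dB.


gamma = 0.1778 * 93^0.91 = 10.996418 dB/km
A = 10.996418 * 26.7 = 293.6 dB

293.6 dB


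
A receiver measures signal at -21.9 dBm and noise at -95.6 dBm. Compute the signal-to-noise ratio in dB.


SNR = -21.9 - (-95.6) = 73.7 dB

73.7 dB


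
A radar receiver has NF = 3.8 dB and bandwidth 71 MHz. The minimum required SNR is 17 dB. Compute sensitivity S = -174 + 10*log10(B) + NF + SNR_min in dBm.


10*log10(71000000.0) = 78.51
S = -174 + 78.51 + 3.8 + 17 = -74.7 dBm

-74.7 dBm


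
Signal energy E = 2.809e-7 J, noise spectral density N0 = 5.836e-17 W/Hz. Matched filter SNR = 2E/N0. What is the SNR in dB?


SNR_lin = 2 * 2.809e-7 / 5.836e-17 = 9.626e9
SNR_dB = 10*log10(9.626e9) = 99.8 dB

99.8 dB


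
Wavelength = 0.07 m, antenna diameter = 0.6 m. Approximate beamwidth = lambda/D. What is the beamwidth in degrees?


BW_rad = 0.07 / 0.6 = 0.116667
BW_deg = 6.68 degrees

6.68 degrees


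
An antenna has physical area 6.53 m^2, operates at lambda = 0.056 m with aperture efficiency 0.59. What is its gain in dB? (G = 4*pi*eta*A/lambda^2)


G_linear = 4*pi*0.59*6.53/0.056^2 = 15438.28
G_dB = 10*log10(15438.28) = 41.9 dB

41.9 dB


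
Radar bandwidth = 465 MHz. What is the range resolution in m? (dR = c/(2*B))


dR = 3e8 / (2 * 465000000.0) = 0.32 m

0.32 m


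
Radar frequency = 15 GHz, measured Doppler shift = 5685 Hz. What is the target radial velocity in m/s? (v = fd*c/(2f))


v = 5685 * 3e8 / (2 * 15000000000.0) = 56.9 m/s

56.9 m/s


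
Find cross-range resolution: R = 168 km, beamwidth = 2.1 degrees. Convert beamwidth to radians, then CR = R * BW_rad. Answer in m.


BW_rad = 0.036651914
CR = 168000 * 0.036651914 = 6157.5 m

6157.5 m


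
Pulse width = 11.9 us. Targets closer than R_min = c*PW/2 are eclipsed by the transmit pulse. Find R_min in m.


R_min = 3e8 * 11.9e-6 / 2 = 1785.0 m

1785.0 m


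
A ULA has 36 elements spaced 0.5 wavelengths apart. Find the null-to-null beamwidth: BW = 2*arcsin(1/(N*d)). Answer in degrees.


1/(N*d) = 1/(36*0.5) = 0.055556
BW = 2*arcsin(0.055556) = 6.4 degrees

6.4 degrees


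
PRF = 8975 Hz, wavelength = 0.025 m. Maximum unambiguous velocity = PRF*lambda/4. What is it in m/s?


V_ua = 8975 * 0.025 / 4 = 56.1 m/s

56.1 m/s


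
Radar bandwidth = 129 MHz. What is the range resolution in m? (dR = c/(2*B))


dR = 3e8 / (2 * 129000000.0) = 1.16 m

1.16 m


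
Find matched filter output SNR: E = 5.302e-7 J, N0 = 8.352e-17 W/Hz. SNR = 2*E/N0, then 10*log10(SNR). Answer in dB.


SNR_lin = 2 * 5.302e-7 / 8.352e-17 = 1.27e10
SNR_dB = 10*log10(1.27e10) = 101.0 dB

101.0 dB


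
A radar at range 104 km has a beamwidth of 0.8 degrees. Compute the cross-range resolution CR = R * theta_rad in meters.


BW_rad = 0.013962634
CR = 104000 * 0.013962634 = 1452.1 m

1452.1 m


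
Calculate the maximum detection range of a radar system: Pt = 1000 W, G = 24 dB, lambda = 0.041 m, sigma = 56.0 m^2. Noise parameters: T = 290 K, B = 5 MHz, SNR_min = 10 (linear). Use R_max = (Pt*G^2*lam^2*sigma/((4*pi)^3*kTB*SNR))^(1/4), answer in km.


G_lin = 10^(24/10) = 251.188643
R^4 = 1000 * 251.188643^2 * 0.041^2 * 56.0 / ((4*pi)^3 * 1.38e-23 * 290 * 5000000.0 * 10)
R^4 = 1.49582e16 m^4
R_max = (1.49582e16)^(1/4) = 11059.1 m = 11.1 km

11.1 km


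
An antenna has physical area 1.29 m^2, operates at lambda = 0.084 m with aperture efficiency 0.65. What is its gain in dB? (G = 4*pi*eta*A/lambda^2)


G_linear = 4*pi*0.65*1.29/0.084^2 = 1493.33
G_dB = 10*log10(1493.33) = 31.7 dB

31.7 dB


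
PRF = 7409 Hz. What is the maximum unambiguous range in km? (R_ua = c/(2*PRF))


R_ua = 3e8 / (2 * 7409) = 20245.6 m = 20.2 km

20.2 km


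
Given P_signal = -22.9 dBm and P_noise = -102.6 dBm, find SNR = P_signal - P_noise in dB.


SNR = -22.9 - (-102.6) = 79.7 dB

79.7 dB


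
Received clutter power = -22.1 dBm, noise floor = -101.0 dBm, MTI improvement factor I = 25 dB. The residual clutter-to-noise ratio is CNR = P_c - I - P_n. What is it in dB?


CNR = -22.1 - 25 - (-101.0) = 53.9 dB

53.9 dB


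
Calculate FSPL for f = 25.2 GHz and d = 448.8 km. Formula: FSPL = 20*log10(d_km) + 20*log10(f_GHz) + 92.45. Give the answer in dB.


20*log10(448.8) = 53.04
20*log10(25.2) = 28.03
FSPL = 173.5 dB

173.5 dB


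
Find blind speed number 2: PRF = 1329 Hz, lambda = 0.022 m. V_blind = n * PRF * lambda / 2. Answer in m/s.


V_blind = 2 * 1329 * 0.022 / 2 = 29.2 m/s

29.2 m/s


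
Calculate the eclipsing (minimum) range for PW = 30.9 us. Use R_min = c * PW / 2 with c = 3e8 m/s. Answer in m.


R_min = 3e8 * 30.9e-6 / 2 = 4635.0 m

4635.0 m


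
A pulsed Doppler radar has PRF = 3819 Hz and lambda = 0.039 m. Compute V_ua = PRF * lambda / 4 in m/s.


V_ua = 3819 * 0.039 / 4 = 37.2 m/s

37.2 m/s


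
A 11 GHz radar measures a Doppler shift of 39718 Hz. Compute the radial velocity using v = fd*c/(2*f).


v = 39718 * 3e8 / (2 * 11000000000.0) = 541.6 m/s

541.6 m/s


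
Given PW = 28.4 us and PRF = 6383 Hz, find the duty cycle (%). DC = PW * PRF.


DC = 28.4e-6 * 6383 * 100 = 18.13%

18.13%


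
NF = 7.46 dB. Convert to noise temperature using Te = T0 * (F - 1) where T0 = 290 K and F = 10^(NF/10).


NF_lin = 10^(7.46/10) = 5.571857
Te = 290 * (5.571857 - 1) = 1325.8 K

1325.8 K


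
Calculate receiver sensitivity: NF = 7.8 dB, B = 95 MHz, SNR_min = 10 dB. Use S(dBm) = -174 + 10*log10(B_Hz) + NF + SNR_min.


10*log10(95000000.0) = 79.78
S = -174 + 79.78 + 7.8 + 10 = -76.4 dBm

-76.4 dBm


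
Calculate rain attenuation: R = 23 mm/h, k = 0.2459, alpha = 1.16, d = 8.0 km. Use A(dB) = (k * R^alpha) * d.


gamma = 0.2459 * 23^1.16 = 9.340343 dB/km
A = 9.340343 * 8.0 = 74.72 dB

74.72 dB


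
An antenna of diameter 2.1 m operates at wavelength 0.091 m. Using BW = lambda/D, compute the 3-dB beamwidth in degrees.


BW_rad = 0.091 / 2.1 = 0.043333
BW_deg = 2.48 degrees

2.48 degrees


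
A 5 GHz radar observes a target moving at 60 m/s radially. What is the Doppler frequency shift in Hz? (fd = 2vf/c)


fd = 2 * 60 * 5000000000.0 / 3e8 = 2000.0 Hz

2000.0 Hz


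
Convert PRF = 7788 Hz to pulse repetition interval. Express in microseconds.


PRI = 1/7788 = 0.0001284027 s = 128.4 us

128.4 us


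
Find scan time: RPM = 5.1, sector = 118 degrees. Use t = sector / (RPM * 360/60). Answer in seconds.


t = 118 / (5.1 * 360) * 60 = 3.86 s

3.86 s


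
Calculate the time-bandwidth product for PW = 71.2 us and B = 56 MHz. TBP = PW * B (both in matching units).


TBP = 71.2 * 56 = 3987.2

3987.2


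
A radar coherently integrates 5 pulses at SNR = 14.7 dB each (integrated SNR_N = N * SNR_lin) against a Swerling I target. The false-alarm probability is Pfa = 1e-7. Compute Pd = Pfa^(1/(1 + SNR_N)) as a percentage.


SNR_lin = 10^(14.7/10) = 29.51209
SNR_N = 5 * 29.51209 = 147.56045
1/(1 + SNR_N) = 1/148.56045 = 0.0067313
Pd = (1e-7)^0.0067313 = 0.89718
Pd = 89.7%

89.7%


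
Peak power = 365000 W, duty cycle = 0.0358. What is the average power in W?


P_avg = 365000 * 0.0358 = 13067.0 W

13067.0 W


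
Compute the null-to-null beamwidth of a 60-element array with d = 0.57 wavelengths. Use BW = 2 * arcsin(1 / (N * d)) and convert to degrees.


1/(N*d) = 1/(60*0.57) = 0.02924
BW = 2*arcsin(0.02924) = 3.4 degrees

3.4 degrees


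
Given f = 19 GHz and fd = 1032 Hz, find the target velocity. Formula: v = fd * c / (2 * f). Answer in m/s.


v = 1032 * 3e8 / (2 * 19000000000.0) = 8.1 m/s

8.1 m/s


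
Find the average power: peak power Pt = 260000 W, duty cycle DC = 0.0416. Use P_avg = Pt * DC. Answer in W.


P_avg = 260000 * 0.0416 = 10816.0 W

10816.0 W


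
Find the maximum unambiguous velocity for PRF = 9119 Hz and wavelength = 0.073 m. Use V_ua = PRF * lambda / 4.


V_ua = 9119 * 0.073 / 4 = 166.4 m/s

166.4 m/s


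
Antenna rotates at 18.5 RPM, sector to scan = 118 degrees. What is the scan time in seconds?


t = 118 / (18.5 * 360) * 60 = 1.06 s

1.06 s


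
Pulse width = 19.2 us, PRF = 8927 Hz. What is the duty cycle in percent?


DC = 19.2e-6 * 8927 * 100 = 17.14%

17.14%


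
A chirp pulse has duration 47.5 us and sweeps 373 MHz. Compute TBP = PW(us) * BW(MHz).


TBP = 47.5 * 373 = 17717.5

17717.5


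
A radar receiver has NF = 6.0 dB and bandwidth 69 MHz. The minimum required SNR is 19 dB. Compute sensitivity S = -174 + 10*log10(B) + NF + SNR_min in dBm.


10*log10(69000000.0) = 78.39
S = -174 + 78.39 + 6.0 + 19 = -70.6 dBm

-70.6 dBm


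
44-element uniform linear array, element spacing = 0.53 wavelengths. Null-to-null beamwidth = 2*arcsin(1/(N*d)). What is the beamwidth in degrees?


1/(N*d) = 1/(44*0.53) = 0.042882
BW = 2*arcsin(0.042882) = 4.9 degrees

4.9 degrees


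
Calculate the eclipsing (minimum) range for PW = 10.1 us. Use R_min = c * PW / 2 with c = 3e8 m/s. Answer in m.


R_min = 3e8 * 10.1e-6 / 2 = 1515.0 m

1515.0 m


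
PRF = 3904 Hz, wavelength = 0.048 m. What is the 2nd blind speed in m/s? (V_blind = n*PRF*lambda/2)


V_blind = 2 * 3904 * 0.048 / 2 = 187.4 m/s

187.4 m/s


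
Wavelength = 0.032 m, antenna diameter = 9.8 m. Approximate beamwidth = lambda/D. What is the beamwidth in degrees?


BW_rad = 0.032 / 9.8 = 0.003265
BW_deg = 0.19 degrees

0.19 degrees


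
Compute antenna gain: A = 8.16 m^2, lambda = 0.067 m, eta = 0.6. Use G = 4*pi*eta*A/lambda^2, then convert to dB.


G_linear = 4*pi*0.6*8.16/0.067^2 = 13705.71
G_dB = 10*log10(13705.71) = 41.4 dB

41.4 dB


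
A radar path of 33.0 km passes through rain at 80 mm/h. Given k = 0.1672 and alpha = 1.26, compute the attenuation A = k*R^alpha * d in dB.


gamma = 0.1672 * 80^1.26 = 41.795513 dB/km
A = 41.795513 * 33.0 = 1379.25 dB

1379.25 dB


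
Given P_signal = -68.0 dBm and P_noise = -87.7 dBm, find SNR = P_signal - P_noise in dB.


SNR = -68.0 - (-87.7) = 19.7 dB

19.7 dB


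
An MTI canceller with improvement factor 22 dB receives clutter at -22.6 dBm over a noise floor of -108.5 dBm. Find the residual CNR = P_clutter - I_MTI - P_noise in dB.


CNR = -22.6 - 22 - (-108.5) = 63.9 dB

63.9 dB


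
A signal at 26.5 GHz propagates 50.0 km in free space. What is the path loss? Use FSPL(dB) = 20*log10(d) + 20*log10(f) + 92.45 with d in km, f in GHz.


20*log10(50.0) = 33.98
20*log10(26.5) = 28.46
FSPL = 154.9 dB

154.9 dB


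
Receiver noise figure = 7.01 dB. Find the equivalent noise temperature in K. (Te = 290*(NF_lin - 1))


NF_lin = 10^(7.01/10) = 5.023426
Te = 290 * (5.023426 - 1) = 1166.8 K

1166.8 K


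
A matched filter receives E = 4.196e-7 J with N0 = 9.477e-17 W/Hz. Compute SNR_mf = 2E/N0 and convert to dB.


SNR_lin = 2 * 4.196e-7 / 9.477e-17 = 8.855e9
SNR_dB = 10*log10(8.855e9) = 99.5 dB

99.5 dB


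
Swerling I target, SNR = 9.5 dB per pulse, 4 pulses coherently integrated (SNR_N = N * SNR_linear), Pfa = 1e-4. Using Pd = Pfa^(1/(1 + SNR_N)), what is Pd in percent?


SNR_lin = 10^(9.5/10) = 8.91251
SNR_N = 4 * 8.91251 = 35.65004
1/(1 + SNR_N) = 1/36.65004 = 0.0272851
Pd = (1e-4)^0.0272851 = 0.77779
Pd = 77.8%

77.8%


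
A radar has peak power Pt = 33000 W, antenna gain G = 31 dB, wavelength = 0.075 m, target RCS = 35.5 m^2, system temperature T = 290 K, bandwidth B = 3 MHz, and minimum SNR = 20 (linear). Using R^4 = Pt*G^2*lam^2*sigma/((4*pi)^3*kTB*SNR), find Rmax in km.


G_lin = 10^(31/10) = 1258.925412
R^4 = 33000 * 1258.925412^2 * 0.075^2 * 35.5 / ((4*pi)^3 * 1.38e-23 * 290 * 3000000.0 * 20)
R^4 = 2.19183e19 m^4
R_max = (2.19183e19)^(1/4) = 68422.9 m = 68.4 km

68.4 km


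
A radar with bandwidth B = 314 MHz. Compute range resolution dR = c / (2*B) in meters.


dR = 3e8 / (2 * 314000000.0) = 0.48 m

0.48 m


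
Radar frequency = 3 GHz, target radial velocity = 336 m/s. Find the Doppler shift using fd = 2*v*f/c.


fd = 2 * 336 * 3000000000.0 / 3e8 = 6720.0 Hz

6720.0 Hz


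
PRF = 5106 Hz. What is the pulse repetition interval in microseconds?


PRI = 1/5106 = 0.000195848 s = 195.8 us

195.8 us


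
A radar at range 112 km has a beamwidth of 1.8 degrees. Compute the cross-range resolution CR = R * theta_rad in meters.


BW_rad = 0.031415927
CR = 112000 * 0.031415927 = 3518.6 m

3518.6 m


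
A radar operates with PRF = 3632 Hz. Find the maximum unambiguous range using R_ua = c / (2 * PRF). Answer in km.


R_ua = 3e8 / (2 * 3632) = 41299.6 m = 41.3 km

41.3 km


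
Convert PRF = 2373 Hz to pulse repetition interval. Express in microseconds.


PRI = 1/2373 = 0.0004214075 s = 421.4 us

421.4 us


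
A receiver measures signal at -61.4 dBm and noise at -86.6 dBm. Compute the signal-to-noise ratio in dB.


SNR = -61.4 - (-86.6) = 25.2 dB

25.2 dB


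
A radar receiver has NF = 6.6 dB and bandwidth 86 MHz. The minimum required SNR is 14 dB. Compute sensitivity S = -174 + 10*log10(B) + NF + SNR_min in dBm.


10*log10(86000000.0) = 79.34
S = -174 + 79.34 + 6.6 + 14 = -74.1 dBm

-74.1 dBm


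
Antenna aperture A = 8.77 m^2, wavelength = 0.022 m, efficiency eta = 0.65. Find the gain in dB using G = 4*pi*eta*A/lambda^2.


G_linear = 4*pi*0.65*8.77/0.022^2 = 148005.36
G_dB = 10*log10(148005.36) = 51.7 dB

51.7 dB


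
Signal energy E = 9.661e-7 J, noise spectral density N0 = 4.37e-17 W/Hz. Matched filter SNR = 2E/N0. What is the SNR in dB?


SNR_lin = 2 * 9.661e-7 / 4.37e-17 = 4.422e10
SNR_dB = 10*log10(4.422e10) = 106.5 dB

106.5 dB


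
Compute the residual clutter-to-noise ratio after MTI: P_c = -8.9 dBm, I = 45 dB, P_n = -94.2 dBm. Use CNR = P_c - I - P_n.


CNR = -8.9 - 45 - (-94.2) = 40.3 dB

40.3 dB


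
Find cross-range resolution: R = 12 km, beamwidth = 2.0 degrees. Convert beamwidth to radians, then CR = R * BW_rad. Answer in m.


BW_rad = 0.034906585
CR = 12000 * 0.034906585 = 418.9 m

418.9 m


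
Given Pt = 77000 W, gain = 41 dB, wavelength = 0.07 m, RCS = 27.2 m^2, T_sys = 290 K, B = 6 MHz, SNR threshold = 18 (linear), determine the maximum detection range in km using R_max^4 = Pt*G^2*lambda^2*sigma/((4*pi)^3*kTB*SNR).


G_lin = 10^(41/10) = 12589.254118
R^4 = 77000 * 12589.254118^2 * 0.07^2 * 27.2 / ((4*pi)^3 * 1.38e-23 * 290 * 6000000.0 * 18)
R^4 = 1.89638e21 m^4
R_max = (1.89638e21)^(1/4) = 208680.2 m = 208.7 km

208.7 km


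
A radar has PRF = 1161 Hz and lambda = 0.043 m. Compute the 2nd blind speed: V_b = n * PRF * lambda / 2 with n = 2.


V_blind = 2 * 1161 * 0.043 / 2 = 49.9 m/s

49.9 m/s


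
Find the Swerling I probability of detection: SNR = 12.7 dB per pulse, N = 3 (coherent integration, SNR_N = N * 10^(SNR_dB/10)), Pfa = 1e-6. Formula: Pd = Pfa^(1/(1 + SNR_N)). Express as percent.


SNR_lin = 10^(12.7/10) = 18.62087
SNR_N = 3 * 18.62087 = 55.86261
1/(1 + SNR_N) = 1/56.86261 = 0.0175862
Pd = (1e-6)^0.0175862 = 0.7843
Pd = 78.4%

78.4%


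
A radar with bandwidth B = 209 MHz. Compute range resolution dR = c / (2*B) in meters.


dR = 3e8 / (2 * 209000000.0) = 0.72 m

0.72 m


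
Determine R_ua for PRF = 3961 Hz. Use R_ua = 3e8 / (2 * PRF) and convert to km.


R_ua = 3e8 / (2 * 3961) = 37869.2 m = 37.9 km

37.9 km


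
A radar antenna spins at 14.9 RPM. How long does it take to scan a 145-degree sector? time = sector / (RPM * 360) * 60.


t = 145 / (14.9 * 360) * 60 = 1.62 s

1.62 s


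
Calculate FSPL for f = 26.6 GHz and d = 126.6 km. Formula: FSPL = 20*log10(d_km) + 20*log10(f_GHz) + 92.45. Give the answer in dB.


20*log10(126.6) = 42.05
20*log10(26.6) = 28.5
FSPL = 163.0 dB

163.0 dB


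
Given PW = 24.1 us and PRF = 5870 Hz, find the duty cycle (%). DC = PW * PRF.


DC = 24.1e-6 * 5870 * 100 = 14.15%

14.15%


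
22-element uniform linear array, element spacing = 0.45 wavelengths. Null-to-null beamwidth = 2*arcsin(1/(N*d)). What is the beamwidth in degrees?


1/(N*d) = 1/(22*0.45) = 0.10101
BW = 2*arcsin(0.10101) = 11.6 degrees

11.6 degrees
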